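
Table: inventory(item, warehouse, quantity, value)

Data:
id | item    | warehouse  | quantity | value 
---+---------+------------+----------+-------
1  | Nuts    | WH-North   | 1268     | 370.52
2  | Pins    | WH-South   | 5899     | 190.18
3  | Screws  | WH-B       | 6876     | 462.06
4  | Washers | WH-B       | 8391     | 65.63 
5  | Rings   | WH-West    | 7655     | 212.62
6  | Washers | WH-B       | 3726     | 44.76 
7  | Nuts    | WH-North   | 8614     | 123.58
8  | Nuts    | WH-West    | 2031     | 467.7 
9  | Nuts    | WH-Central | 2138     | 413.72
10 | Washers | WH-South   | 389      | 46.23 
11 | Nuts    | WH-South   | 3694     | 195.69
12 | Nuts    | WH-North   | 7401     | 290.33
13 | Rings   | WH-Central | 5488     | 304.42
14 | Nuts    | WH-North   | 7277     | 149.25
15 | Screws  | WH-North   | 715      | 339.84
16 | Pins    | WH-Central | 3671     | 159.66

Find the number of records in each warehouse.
SELECT warehouse, COUNT(*) as count
FROM inventory
GROUP BY warehouse

Result:
  WH-B: 3
  WH-Central: 3
  WH-North: 5
  WH-South: 3
  WH-West: 2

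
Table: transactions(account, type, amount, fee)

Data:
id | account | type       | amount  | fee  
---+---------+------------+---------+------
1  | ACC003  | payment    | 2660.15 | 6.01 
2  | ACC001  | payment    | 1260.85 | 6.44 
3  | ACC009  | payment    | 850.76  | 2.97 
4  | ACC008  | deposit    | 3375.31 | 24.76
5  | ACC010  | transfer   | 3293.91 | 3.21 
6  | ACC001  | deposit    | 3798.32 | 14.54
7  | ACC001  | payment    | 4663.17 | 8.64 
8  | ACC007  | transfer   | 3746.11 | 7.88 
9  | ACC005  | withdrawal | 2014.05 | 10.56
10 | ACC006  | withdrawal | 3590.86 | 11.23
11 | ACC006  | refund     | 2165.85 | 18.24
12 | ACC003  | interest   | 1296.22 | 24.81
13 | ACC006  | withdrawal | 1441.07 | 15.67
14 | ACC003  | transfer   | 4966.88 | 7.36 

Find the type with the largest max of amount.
SELECT type, MAX(amount) as val
FROM transactions
GROUP BY type
ORDER BY val DESC
LIMIT 1

Result: transfer with max(amount) = 4966.88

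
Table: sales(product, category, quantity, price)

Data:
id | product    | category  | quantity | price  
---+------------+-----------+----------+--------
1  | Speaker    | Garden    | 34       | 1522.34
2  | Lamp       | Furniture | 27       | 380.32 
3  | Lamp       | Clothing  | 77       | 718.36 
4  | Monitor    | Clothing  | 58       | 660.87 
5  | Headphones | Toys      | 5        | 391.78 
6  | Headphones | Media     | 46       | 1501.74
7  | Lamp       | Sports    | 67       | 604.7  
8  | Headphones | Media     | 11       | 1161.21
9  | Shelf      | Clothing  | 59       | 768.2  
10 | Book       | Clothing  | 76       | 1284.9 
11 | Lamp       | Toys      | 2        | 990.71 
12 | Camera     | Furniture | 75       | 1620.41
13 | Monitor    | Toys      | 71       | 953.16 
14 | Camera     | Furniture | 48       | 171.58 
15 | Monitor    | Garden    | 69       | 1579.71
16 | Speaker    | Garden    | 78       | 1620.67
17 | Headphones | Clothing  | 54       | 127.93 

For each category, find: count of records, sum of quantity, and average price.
SELECT category,
       COUNT(*) as cnt,
       SUM(quantity) as total_quantity,
       AVG(price) as avg_price
FROM sales
GROUP BY category

Result:
  Clothing: 5 records, 324 total quantity, 712.05 avg price
  Furniture: 3 records, 150 total quantity, 724.10 avg price
  Garden: 3 records, 181 total quantity, 1574.24 avg price
  Media: 2 records, 57 total quantity, 1331.48 avg price
  Sports: 1 records, 67 total quantity, 604.70 avg price
  Toys: 3 records, 78 total quantity, 778.55 avg price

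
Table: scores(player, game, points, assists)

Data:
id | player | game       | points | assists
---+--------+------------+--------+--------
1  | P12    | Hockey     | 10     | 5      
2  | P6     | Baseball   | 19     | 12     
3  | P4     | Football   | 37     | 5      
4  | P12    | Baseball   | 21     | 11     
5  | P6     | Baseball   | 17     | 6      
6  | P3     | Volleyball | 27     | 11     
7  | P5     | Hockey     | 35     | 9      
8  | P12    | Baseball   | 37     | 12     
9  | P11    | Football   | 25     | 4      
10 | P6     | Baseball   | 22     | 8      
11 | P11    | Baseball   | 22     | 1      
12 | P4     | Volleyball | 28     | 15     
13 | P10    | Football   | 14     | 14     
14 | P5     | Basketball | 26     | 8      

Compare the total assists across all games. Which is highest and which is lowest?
SELECT game, SUM(assists)
FROM scores
GROUP BY game
ORDER BY SUM(assists)

All groups:
  Basketball: 8
  Hockey: 14
  Football: 23
  Volleyball: 26
  Baseball: 50

Highest: Baseball (50)
Lowest: Basketball (8)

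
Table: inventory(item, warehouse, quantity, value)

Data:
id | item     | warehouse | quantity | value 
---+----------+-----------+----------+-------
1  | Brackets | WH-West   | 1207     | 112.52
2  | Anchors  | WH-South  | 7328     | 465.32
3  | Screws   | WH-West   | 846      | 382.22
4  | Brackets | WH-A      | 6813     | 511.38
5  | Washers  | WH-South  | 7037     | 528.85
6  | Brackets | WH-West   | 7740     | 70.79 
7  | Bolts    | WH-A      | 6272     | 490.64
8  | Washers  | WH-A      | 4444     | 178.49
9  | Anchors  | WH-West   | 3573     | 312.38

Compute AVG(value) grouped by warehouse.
SELECT warehouse, AVG(value) as result
FROM inventory
GROUP BY warehouse

Result:
  WH-A: 393.50
  WH-South: 497.09
  WH-West: 219.48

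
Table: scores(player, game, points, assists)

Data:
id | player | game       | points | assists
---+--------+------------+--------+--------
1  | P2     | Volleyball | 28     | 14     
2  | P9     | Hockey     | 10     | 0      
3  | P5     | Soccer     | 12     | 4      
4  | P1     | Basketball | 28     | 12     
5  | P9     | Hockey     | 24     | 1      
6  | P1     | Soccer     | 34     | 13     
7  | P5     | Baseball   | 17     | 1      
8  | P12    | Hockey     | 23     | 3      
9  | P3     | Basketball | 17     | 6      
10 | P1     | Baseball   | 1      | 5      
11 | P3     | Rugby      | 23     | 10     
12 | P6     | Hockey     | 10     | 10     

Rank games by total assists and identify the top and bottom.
SELECT game, SUM(assists)
FROM scores
GROUP BY game
ORDER BY SUM(assists)

All groups:
  Baseball: 6
  Rugby: 10
  Hockey: 14
  Volleyball: 14
  Soccer: 17
  Basketball: 18

Highest: Basketball (18)
Lowest: Baseball (6)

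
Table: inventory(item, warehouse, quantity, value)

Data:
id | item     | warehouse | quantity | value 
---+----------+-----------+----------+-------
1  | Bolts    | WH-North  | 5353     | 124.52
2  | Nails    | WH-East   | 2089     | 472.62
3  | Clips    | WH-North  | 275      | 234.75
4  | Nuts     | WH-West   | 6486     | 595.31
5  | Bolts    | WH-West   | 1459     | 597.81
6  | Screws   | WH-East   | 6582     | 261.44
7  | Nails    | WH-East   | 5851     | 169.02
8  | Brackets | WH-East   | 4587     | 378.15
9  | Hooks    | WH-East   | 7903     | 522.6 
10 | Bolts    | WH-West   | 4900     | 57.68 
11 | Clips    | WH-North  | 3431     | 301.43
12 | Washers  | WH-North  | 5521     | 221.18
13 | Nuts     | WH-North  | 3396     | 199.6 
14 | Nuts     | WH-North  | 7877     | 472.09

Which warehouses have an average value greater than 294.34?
SELECT warehouse, AVG(value)
FROM inventory
GROUP BY warehouse
HAVING AVG(value) > 294.34

Result:
  WH-East: avg=360.77
  WH-West: avg=416.93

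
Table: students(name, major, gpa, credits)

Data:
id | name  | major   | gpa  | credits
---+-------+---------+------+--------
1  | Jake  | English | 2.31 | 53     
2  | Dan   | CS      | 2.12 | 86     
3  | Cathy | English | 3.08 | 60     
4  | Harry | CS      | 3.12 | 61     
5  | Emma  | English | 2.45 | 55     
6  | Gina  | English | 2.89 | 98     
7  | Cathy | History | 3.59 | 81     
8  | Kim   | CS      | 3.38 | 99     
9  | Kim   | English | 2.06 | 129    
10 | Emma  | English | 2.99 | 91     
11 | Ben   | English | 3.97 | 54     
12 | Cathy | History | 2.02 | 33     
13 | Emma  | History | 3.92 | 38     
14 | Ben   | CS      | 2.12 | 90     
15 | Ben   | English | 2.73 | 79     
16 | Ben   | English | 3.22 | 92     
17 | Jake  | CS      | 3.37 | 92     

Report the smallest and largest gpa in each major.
SELECT major, MIN(gpa), MAX(gpa)
FROM students
GROUP BY major

Result:
  CS: min=2.12, max=3.38
  English: min=2.06, max=3.97
  History: min=2.02, max=3.92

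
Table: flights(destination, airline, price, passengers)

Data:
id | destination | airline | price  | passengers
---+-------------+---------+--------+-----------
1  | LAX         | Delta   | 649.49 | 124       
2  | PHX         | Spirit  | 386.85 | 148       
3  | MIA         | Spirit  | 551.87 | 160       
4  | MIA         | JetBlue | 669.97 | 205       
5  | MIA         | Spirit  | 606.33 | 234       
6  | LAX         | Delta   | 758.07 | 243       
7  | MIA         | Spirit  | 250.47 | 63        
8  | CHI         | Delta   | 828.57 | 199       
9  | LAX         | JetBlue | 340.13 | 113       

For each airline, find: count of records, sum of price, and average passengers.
SELECT airline,
       COUNT(*) as cnt,
       SUM(price) as total_price,
       AVG(passengers) as avg_passengers
FROM flights
GROUP BY airline

Result:
  Delta: 3 records, 2236.13 total price, 188.67 avg passengers
  JetBlue: 2 records, 1010.10 total price, 159.00 avg passengers
  Spirit: 4 records, 1795.52 total price, 151.25 avg passengers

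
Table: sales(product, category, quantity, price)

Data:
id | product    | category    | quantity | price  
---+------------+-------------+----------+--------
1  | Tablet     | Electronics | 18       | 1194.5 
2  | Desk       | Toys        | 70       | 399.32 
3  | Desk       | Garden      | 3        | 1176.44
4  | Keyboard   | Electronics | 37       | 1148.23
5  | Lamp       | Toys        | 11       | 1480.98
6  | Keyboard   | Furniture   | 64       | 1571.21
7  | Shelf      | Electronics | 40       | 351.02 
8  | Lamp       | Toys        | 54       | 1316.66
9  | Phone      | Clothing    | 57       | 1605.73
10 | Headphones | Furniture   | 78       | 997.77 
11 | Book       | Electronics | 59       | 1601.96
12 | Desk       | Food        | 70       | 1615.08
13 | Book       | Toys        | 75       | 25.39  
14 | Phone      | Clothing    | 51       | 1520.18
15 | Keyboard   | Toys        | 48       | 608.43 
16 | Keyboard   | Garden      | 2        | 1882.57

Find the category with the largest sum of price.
SELECT category, SUM(price) as val
FROM sales
GROUP BY category
ORDER BY val DESC
LIMIT 1

Result: Electronics with sum(price) = 4295.71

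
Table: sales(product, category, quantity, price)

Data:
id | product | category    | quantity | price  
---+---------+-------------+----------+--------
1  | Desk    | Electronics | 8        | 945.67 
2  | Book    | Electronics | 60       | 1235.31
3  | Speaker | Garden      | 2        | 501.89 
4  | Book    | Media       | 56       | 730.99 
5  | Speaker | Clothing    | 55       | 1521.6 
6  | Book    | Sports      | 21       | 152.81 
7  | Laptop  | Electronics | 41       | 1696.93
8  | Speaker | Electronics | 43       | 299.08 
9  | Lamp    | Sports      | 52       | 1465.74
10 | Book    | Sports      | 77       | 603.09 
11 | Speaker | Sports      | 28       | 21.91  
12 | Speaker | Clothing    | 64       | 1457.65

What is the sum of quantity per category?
SELECT category, SUM(quantity) as result
FROM sales
GROUP BY category

Result:
  Clothing: 119
  Electronics: 152
  Garden: 2
  Media: 56
  Sports: 178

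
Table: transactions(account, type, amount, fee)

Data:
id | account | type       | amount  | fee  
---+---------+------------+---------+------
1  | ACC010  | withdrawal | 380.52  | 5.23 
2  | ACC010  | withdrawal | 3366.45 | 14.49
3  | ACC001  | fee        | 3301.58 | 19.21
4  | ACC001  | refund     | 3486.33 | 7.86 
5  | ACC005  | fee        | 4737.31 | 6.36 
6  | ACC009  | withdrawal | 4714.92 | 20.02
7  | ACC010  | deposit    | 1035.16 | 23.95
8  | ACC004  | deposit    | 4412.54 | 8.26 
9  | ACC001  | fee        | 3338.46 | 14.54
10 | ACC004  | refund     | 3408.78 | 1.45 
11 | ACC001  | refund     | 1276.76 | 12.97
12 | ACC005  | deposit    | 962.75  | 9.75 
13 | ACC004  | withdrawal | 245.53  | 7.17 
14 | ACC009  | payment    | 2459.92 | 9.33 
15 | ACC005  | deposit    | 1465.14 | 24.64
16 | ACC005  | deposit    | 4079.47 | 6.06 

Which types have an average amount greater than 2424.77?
SELECT type, AVG(amount)
FROM transactions
GROUP BY type
HAVING AVG(amount) > 2424.77

Result:
  fee: avg=3792.45
  payment: avg=2459.92
  refund: avg=2723.96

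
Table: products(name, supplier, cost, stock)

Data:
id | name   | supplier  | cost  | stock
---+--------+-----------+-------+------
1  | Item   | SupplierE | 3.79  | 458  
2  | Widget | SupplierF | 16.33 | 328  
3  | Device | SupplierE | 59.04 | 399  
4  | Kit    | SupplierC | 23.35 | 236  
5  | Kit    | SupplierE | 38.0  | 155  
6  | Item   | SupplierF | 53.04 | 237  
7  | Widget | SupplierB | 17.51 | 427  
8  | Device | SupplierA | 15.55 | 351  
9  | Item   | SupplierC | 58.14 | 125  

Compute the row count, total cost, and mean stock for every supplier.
SELECT supplier,
       COUNT(*) as cnt,
       SUM(cost) as total_cost,
       AVG(stock) as avg_stock
FROM products
GROUP BY supplier

Result:
  SupplierA: 1 records, 15.55 total cost, 351.00 avg stock
  SupplierB: 1 records, 17.51 total cost, 427.00 avg stock
  SupplierC: 2 records, 81.49 total cost, 180.50 avg stock
  SupplierE: 3 records, 100.83 total cost, 337.33 avg stock
  SupplierF: 2 records, 69.37 total cost, 282.50 avg stock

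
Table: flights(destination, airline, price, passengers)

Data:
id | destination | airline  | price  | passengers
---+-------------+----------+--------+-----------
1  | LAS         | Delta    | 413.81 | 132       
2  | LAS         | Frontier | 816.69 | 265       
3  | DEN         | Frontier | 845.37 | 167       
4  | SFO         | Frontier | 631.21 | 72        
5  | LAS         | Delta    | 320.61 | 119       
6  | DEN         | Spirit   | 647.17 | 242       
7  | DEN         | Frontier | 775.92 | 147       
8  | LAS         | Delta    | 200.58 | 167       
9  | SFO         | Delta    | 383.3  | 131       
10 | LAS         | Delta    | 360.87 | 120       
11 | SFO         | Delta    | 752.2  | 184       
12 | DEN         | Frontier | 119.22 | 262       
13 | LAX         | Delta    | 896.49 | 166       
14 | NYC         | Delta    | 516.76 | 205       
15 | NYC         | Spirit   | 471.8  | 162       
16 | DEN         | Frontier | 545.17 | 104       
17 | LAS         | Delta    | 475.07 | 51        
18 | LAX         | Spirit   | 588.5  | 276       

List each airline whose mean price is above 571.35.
SELECT airline, AVG(price)
FROM flights
GROUP BY airline
HAVING AVG(price) > 571.35

Result:
  Frontier: avg=622.26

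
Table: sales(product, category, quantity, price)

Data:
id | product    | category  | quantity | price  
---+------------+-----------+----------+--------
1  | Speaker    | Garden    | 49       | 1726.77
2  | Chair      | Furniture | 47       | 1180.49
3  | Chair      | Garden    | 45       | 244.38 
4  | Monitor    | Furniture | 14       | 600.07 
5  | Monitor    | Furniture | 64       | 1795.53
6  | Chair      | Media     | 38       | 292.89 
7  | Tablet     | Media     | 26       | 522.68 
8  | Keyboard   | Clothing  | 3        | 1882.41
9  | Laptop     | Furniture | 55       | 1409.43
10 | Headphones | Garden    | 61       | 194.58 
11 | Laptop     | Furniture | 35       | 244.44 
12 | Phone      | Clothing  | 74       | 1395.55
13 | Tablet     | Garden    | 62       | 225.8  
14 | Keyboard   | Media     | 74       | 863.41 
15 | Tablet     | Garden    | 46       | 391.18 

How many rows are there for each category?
SELECT category, COUNT(*) as count
FROM sales
GROUP BY category

Result:
  Clothing: 2
  Furniture: 5
  Garden: 5
  Media: 3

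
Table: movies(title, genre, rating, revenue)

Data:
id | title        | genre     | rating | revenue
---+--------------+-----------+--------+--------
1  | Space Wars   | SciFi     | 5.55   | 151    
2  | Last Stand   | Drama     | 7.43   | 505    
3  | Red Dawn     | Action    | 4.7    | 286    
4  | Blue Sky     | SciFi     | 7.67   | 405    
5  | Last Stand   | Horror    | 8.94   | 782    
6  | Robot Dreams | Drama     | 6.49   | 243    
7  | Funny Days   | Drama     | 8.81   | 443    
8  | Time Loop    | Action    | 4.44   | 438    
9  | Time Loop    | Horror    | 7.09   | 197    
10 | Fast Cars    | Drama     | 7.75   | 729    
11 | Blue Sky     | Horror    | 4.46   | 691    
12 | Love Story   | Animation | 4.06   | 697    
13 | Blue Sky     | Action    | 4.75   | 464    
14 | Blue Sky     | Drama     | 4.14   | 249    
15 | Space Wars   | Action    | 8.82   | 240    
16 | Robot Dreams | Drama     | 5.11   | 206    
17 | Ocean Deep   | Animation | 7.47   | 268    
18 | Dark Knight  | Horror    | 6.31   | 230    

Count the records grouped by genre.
SELECT genre, COUNT(*) as count
FROM movies
GROUP BY genre

Result:
  Action: 4
  Animation: 2
  Drama: 6
  Horror: 4
  SciFi: 2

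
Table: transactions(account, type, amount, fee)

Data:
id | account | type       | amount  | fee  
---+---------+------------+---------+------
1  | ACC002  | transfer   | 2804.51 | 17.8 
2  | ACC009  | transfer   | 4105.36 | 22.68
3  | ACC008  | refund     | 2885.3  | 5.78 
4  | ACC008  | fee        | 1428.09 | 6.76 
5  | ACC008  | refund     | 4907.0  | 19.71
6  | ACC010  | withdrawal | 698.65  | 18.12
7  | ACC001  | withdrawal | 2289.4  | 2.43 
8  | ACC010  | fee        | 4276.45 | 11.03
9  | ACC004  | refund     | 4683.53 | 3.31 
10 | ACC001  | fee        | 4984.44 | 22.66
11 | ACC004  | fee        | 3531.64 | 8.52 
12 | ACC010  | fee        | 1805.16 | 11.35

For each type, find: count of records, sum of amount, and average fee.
SELECT type,
       COUNT(*) as cnt,
       SUM(amount) as total_amount,
       AVG(fee) as avg_fee
FROM transactions
GROUP BY type

Result:
  fee: 5 records, 16025.78 total amount, 12.06 avg fee
  refund: 3 records, 12475.83 total amount, 9.60 avg fee
  transfer: 2 records, 6909.87 total amount, 20.24 avg fee
  withdrawal: 2 records, 2988.05 total amount, 10.28 avg fee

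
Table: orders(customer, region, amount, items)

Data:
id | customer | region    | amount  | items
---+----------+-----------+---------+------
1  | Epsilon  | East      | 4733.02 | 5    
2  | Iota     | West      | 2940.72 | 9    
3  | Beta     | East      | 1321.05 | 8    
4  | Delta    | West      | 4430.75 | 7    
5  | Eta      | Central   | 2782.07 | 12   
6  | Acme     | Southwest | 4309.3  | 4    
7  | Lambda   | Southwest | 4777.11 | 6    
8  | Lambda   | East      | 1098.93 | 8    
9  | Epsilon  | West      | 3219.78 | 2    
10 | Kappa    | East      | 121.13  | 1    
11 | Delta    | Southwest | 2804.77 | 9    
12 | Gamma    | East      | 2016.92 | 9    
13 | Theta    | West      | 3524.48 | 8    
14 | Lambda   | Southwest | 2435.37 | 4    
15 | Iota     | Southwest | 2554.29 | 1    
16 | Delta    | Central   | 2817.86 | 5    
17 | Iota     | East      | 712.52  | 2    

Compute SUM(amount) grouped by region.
SELECT region, SUM(amount) as result
FROM orders
GROUP BY region

Result:
  Central: 5599.93
  East: 10003.57
  Southwest: 16880.84
  West: 14115.73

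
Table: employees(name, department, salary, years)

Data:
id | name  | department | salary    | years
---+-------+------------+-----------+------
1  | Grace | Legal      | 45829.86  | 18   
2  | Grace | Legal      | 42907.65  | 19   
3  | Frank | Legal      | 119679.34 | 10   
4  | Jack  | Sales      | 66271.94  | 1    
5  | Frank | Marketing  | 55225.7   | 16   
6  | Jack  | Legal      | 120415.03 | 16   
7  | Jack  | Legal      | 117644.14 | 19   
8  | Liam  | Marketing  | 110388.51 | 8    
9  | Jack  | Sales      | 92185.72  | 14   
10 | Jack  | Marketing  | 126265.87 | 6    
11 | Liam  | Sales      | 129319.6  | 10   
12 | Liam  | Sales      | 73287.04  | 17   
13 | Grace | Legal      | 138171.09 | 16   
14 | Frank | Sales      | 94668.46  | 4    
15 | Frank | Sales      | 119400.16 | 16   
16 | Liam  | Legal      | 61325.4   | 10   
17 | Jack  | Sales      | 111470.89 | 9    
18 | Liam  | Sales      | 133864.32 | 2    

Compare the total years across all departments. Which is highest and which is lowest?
SELECT department, SUM(years)
FROM employees
GROUP BY department
ORDER BY SUM(years)

All groups:
  Marketing: 30
  Sales: 73
  Legal: 108

Highest: Legal (108)
Lowest: Marketing (30)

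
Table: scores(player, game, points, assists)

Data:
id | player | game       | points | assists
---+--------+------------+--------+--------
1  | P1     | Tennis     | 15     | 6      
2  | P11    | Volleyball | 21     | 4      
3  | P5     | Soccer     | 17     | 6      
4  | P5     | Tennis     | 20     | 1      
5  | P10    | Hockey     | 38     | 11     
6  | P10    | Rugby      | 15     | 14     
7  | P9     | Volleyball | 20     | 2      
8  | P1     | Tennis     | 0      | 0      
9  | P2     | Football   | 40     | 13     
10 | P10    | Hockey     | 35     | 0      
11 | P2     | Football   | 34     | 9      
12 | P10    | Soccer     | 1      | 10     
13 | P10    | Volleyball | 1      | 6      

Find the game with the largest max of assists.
SELECT game, MAX(assists) as val
FROM scores
GROUP BY game
ORDER BY val DESC
LIMIT 1

Result: Rugby with max(assists) = 14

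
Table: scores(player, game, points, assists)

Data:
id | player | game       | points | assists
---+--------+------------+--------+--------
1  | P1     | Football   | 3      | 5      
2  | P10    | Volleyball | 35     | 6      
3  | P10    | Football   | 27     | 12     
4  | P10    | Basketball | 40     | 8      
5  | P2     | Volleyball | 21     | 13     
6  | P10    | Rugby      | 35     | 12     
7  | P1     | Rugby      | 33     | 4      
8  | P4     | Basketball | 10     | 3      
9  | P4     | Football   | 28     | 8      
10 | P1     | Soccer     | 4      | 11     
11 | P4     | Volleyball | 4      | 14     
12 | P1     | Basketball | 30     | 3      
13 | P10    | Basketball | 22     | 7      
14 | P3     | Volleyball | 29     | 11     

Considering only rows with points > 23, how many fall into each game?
SELECT game, COUNT(*)
FROM scores
WHERE points > 23
GROUP BY game

Note: WHERE filters rows before grouping.

Result:
  Basketball: 2
  Football: 2
  Rugby: 2
  Volleyball: 2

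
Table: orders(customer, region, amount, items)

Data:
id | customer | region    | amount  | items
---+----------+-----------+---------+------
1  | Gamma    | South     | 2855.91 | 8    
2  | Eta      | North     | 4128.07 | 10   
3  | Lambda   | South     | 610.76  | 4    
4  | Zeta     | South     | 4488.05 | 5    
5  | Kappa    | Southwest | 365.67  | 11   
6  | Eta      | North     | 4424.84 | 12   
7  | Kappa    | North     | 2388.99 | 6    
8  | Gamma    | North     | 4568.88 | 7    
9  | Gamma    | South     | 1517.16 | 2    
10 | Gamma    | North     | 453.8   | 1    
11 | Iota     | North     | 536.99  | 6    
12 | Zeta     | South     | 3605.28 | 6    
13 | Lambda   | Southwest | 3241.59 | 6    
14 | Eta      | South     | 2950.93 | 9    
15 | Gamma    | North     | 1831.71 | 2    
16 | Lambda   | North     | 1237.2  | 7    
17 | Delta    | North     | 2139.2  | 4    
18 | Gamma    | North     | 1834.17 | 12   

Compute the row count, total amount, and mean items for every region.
SELECT region,
       COUNT(*) as cnt,
       SUM(amount) as total_amount,
       AVG(items) as avg_items
FROM orders
GROUP BY region

Result:
  North: 10 records, 23543.85 total amount, 6.70 avg items
  South: 6 records, 16028.09 total amount, 5.67 avg items
  Southwest: 2 records, 3607.26 total amount, 8.50 avg items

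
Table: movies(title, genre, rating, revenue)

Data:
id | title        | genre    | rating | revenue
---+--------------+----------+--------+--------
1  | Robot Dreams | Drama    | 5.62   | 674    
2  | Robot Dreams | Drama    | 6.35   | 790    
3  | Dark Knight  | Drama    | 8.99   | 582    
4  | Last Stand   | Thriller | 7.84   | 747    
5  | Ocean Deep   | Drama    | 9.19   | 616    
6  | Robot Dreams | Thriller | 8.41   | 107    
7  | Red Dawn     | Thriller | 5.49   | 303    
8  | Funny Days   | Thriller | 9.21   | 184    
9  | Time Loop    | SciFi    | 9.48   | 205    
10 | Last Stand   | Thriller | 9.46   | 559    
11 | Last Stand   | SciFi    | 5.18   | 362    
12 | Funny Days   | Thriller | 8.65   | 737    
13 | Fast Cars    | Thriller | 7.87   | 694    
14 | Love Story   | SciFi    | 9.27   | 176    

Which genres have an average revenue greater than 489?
SELECT genre, AVG(revenue)
FROM movies
GROUP BY genre
HAVING AVG(revenue) > 489

Result:
  Drama: avg=665.50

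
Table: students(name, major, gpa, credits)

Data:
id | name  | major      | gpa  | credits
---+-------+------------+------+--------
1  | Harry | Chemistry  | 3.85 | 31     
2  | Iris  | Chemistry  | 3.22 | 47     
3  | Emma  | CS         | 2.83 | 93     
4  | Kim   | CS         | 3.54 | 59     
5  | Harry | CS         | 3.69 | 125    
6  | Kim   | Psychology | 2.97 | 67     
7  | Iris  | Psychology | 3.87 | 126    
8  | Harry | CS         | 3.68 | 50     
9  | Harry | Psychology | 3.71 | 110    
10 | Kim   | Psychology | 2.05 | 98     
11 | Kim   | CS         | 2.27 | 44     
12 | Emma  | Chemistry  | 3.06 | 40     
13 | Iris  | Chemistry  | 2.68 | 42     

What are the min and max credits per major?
SELECT major, MIN(credits), MAX(credits)
FROM students
GROUP BY major

Result:
  CS: min=44, max=125
  Chemistry: min=31, max=47
  Psychology: min=67, max=126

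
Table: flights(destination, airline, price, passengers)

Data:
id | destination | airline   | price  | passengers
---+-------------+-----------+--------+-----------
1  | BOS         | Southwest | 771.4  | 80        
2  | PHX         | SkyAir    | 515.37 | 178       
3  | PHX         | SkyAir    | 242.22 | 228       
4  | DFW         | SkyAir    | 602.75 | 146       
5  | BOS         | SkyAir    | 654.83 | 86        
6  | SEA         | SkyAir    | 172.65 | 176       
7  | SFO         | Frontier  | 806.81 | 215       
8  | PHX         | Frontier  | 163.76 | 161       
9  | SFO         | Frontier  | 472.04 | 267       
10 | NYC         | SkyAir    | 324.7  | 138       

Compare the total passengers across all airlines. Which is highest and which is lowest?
SELECT airline, SUM(passengers)
FROM flights
GROUP BY airline
ORDER BY SUM(passengers)

All groups:
  Southwest: 80
  Frontier: 643
  SkyAir: 952

Highest: SkyAir (952)
Lowest: Southwest (80)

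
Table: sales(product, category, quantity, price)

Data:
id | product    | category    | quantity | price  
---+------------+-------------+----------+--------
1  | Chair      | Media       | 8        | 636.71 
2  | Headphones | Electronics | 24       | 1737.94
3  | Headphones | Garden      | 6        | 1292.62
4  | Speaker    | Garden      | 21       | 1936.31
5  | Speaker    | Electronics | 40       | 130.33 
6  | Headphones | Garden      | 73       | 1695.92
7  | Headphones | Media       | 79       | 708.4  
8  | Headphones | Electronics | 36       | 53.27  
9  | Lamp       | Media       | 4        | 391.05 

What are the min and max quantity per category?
SELECT category, MIN(quantity), MAX(quantity)
FROM sales
GROUP BY category

Result:
  Electronics: min=24, max=40
  Garden: min=6, max=73
  Media: min=4, max=79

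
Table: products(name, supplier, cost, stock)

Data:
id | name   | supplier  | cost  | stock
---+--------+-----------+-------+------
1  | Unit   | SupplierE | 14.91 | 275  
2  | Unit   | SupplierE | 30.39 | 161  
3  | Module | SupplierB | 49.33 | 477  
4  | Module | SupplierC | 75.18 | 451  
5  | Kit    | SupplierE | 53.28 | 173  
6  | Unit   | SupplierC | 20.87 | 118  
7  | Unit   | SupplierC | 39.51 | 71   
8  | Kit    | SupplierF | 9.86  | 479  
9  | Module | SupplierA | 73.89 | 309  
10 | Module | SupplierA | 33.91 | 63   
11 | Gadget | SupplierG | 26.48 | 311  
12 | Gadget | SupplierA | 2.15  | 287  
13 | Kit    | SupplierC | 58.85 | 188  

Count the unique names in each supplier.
SELECT supplier, COUNT(DISTINCT name)
FROM products
GROUP BY supplier

Result:
  SupplierA: 2 distinct
  SupplierB: 1 distinct
  SupplierC: 3 distinct
  SupplierE: 2 distinct
  SupplierF: 1 distinct
  SupplierG: 1 distinct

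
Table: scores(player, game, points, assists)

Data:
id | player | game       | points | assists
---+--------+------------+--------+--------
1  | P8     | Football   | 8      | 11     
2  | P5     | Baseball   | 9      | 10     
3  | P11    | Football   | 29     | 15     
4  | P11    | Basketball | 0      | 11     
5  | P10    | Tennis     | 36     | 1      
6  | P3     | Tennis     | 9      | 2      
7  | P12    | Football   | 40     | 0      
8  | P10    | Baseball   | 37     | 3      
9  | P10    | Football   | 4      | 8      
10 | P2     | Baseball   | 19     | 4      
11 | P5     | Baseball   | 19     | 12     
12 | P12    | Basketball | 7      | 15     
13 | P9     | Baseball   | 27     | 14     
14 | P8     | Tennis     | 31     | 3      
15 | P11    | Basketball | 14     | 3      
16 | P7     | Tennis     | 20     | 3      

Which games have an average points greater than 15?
SELECT game, AVG(points)
FROM scores
GROUP BY game
HAVING AVG(points) > 15

Result:
  Baseball: avg=22.20
  Football: avg=20.25
  Tennis: avg=24.00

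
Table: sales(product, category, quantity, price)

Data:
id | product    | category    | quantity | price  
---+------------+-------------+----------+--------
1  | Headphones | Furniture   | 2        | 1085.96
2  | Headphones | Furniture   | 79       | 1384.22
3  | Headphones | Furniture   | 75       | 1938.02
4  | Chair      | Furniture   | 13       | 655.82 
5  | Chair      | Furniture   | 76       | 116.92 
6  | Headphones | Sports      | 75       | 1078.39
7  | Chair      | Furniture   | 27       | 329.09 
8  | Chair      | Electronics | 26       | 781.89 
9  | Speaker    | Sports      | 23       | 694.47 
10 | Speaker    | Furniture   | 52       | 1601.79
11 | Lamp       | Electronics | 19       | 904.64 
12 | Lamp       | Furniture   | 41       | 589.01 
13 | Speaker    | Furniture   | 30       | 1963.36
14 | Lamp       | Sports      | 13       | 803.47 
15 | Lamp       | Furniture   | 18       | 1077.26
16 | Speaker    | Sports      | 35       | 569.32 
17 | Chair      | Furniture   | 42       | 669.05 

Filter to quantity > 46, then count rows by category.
SELECT category, COUNT(*)
FROM sales
WHERE quantity > 46
GROUP BY category

Note: WHERE filters rows before grouping.

Result:
  Furniture: 4
  Sports: 1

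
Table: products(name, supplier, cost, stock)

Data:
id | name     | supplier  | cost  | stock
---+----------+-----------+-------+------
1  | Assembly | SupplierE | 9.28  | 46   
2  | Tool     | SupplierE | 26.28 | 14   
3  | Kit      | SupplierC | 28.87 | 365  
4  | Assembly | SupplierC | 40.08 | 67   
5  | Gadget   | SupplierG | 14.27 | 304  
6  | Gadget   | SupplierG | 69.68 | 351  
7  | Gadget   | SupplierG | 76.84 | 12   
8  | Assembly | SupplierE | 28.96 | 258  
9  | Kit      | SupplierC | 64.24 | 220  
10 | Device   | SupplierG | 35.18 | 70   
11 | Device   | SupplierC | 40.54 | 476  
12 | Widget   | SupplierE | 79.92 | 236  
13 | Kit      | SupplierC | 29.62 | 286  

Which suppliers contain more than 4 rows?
SELECT supplier, COUNT(*) as cnt
FROM products
GROUP BY supplier
HAVING COUNT(*) > 4

Result:
  SupplierC: 5

Note: HAVING filters groups after aggregation, WHERE filters rows before.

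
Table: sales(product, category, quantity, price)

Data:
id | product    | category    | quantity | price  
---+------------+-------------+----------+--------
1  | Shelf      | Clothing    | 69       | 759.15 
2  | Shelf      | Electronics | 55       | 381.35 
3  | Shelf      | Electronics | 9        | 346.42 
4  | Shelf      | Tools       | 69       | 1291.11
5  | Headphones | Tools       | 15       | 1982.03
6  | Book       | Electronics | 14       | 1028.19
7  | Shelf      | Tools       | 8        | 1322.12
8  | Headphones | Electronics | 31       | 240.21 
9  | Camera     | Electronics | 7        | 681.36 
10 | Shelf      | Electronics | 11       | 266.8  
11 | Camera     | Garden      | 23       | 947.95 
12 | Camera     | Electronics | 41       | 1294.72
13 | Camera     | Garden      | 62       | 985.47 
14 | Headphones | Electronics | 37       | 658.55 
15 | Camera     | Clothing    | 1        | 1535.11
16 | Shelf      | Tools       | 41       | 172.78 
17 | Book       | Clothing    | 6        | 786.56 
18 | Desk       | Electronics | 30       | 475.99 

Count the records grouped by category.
SELECT category, COUNT(*) as count
FROM sales
GROUP BY category

Result:
  Clothing: 3
  Electronics: 9
  Garden: 2
  Tools: 4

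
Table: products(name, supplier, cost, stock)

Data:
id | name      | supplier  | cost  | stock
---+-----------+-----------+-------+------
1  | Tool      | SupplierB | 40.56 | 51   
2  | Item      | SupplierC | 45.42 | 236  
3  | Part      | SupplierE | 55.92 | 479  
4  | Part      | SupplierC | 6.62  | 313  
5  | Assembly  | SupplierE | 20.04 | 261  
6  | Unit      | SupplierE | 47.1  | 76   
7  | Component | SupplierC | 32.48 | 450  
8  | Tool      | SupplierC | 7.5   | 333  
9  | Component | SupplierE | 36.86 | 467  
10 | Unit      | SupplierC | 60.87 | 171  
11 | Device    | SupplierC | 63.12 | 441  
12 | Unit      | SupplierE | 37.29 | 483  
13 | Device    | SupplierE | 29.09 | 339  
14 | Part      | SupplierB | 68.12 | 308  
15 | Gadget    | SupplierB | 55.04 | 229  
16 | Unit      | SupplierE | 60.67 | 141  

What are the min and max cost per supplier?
SELECT supplier, MIN(cost), MAX(cost)
FROM products
GROUP BY supplier

Result:
  SupplierB: min=40.56, max=68.12
  SupplierC: min=6.62, max=63.12
  SupplierE: min=20.04, max=60.67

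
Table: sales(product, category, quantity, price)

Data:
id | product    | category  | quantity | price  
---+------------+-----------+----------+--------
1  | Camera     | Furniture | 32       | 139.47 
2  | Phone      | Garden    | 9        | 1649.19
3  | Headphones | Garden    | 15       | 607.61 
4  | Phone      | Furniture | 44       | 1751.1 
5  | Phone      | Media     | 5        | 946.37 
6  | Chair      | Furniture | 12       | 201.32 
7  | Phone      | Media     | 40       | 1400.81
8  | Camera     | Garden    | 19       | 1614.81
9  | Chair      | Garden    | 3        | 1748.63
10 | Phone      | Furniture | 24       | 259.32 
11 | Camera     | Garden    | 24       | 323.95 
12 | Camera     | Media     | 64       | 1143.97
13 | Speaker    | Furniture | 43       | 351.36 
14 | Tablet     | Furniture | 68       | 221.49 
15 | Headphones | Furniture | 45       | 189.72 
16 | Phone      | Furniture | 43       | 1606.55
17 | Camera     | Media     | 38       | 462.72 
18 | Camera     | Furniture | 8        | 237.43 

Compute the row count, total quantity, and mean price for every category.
SELECT category,
       COUNT(*) as cnt,
       SUM(quantity) as total_quantity,
       AVG(price) as avg_price
FROM sales
GROUP BY category

Result:
  Furniture: 9 records, 319 total quantity, 550.86 avg price
  Garden: 5 records, 70 total quantity, 1188.84 avg price
  Media: 4 records, 147 total quantity, 988.47 avg price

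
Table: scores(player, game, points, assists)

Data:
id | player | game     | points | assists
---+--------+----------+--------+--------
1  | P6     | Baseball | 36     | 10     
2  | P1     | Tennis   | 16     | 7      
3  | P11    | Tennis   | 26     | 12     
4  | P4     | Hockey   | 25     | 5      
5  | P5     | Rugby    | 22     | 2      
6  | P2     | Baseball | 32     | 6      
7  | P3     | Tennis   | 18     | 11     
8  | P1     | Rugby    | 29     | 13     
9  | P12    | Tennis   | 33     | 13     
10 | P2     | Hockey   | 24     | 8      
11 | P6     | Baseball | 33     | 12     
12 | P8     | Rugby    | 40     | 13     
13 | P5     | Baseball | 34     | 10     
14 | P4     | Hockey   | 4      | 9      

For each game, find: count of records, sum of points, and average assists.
SELECT game,
       COUNT(*) as cnt,
       SUM(points) as total_points,
       AVG(assists) as avg_assists
FROM scores
GROUP BY game

Result:
  Baseball: 4 records, 135 total points, 9.50 avg assists
  Hockey: 3 records, 53 total points, 7.33 avg assists
  Rugby: 3 records, 91 total points, 9.33 avg assists
  Tennis: 4 records, 93 total points, 10.75 avg assists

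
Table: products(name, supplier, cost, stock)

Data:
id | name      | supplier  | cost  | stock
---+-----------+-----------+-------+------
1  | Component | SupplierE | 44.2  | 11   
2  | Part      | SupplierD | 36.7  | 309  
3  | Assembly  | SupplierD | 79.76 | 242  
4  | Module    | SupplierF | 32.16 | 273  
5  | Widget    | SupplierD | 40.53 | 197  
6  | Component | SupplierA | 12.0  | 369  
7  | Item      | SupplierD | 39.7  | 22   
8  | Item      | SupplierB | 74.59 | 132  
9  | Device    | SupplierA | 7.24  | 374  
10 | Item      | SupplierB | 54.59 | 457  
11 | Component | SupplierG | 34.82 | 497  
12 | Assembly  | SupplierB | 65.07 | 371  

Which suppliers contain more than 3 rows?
SELECT supplier, COUNT(*) as cnt
FROM products
GROUP BY supplier
HAVING COUNT(*) > 3

Result:
  SupplierD: 4

Note: HAVING filters groups after aggregation, WHERE filters rows before.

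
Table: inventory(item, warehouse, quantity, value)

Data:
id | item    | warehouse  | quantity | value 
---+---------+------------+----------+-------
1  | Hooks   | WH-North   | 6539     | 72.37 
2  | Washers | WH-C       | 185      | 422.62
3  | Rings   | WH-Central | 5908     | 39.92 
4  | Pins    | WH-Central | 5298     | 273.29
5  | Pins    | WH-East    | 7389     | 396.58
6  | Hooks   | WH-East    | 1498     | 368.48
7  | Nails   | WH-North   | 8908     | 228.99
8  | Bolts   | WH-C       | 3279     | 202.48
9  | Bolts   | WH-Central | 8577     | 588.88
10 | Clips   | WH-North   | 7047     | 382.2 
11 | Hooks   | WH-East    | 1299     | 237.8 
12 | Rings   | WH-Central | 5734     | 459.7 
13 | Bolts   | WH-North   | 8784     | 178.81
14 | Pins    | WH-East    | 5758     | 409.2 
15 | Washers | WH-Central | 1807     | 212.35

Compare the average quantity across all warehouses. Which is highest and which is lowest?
SELECT warehouse, AVG(quantity)
FROM inventory
GROUP BY warehouse
ORDER BY AVG(quantity)

All groups:
  WH-C: 1732.00
  WH-East: 3986.00
  WH-Central: 5464.80
  WH-North: 7819.50

Highest: WH-North (7819.50)
Lowest: WH-C (1732.00)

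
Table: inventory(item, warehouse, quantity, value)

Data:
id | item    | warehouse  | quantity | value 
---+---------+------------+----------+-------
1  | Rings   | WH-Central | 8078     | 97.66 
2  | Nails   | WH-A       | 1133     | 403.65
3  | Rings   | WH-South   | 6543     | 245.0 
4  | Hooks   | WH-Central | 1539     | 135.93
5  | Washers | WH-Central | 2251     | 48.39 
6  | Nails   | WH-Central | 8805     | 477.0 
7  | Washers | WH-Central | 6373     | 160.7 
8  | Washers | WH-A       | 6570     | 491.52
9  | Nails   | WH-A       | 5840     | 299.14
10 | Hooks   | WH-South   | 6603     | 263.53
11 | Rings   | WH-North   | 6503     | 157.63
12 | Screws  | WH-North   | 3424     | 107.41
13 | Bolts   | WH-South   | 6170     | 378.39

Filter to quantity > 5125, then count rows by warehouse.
SELECT warehouse, COUNT(*)
FROM inventory
WHERE quantity > 5125
GROUP BY warehouse

Note: WHERE filters rows before grouping.

Result:
  WH-A: 2
  WH-Central: 3
  WH-North: 1
  WH-South: 3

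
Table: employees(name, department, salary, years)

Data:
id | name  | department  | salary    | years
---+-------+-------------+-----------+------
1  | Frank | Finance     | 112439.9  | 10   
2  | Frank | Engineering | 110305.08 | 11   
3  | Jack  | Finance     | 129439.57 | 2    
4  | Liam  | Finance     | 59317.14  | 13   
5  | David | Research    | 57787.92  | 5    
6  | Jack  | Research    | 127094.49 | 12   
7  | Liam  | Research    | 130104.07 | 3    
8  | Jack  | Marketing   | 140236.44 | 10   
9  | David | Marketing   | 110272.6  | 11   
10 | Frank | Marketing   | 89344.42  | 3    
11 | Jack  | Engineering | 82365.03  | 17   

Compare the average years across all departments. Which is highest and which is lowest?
SELECT department, AVG(years)
FROM employees
GROUP BY department
ORDER BY AVG(years)

All groups:
  Research: 6.67
  Marketing: 8.00
  Finance: 8.33
  Engineering: 14.00

Highest: Engineering (14.00)
Lowest: Research (6.67)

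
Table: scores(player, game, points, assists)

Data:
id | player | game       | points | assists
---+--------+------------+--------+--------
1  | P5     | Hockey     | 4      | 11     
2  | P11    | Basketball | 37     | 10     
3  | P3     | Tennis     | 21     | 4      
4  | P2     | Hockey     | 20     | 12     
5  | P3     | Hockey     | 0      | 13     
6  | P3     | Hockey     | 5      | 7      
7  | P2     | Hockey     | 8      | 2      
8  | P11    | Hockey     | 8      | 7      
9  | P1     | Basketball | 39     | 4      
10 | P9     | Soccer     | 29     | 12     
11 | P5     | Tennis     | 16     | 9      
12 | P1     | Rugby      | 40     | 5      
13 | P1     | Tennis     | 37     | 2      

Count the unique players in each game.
SELECT game, COUNT(DISTINCT player)
FROM scores
GROUP BY game

Result:
  Basketball: 2 distinct
  Hockey: 4 distinct
  Rugby: 1 distinct
  Soccer: 1 distinct
  Tennis: 3 distinct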